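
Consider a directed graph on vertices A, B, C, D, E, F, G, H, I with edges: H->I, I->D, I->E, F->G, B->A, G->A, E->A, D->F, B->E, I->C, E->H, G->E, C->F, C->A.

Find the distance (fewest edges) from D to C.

6

Distance 0: D.
Distance 1: F.
Distance 2: G.
Distance 3: A, E.
Distance 4: H.
Distance 5: I.
Distance 6: C — contains C.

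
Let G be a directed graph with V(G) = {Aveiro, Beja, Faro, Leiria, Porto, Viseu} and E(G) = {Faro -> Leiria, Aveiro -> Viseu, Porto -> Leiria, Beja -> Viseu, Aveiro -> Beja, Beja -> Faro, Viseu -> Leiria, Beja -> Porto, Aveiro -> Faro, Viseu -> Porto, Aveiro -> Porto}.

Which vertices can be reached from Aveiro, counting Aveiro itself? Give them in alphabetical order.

Start at Aveiro.
Its neighbours: Beja, Faro, Porto, Viseu.
Then their neighbours: Leiria.
Every vertex is now reached.

Aveiro, Beja, Faro, Leiria, Porto, Viseu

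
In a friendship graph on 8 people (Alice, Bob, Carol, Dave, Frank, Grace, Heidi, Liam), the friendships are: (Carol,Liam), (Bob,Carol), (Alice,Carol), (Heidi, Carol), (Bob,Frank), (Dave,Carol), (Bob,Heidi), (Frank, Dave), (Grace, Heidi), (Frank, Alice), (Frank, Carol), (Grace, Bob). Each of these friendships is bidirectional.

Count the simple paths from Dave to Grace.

Dave–Carol–Alice–Frank–Bob–Grace
Dave–Carol–Alice–Frank–Bob–Heidi–Grace
Dave–Carol–Bob–Grace
Dave–Carol–Bob–Heidi–Grace
Dave–Carol–Frank–Bob–Grace
Dave–Carol–Frank–Bob–Heidi–Grace
Dave–Carol–Heidi–Bob–Grace
Dave–Carol–Heidi–Grace
... and 11 more.

19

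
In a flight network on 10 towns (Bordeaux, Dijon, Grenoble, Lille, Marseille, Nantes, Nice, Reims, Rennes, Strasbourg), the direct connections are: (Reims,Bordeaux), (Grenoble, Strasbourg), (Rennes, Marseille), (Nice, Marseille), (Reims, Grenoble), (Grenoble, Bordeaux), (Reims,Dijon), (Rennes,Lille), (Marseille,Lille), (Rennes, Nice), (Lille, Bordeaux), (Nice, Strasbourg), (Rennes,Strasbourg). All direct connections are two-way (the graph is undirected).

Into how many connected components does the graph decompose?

2

From Bordeaux: component {Bordeaux, Dijon, Grenoble, Lille, Marseille, Nice, Reims, Rennes, Strasbourg}.
From Nantes: component {Nantes}.
That's 2 components.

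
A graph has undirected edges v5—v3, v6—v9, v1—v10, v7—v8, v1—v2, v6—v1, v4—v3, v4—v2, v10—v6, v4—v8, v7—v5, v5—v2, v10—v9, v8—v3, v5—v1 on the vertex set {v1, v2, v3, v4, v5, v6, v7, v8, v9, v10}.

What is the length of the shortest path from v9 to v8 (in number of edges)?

5

Distance 0: v9.
Distance 1: v6, v10.
Distance 2: v1.
Distance 3: v2, v5.
Distance 4: v3, v4, v7.
Distance 5: v8 — contains v8.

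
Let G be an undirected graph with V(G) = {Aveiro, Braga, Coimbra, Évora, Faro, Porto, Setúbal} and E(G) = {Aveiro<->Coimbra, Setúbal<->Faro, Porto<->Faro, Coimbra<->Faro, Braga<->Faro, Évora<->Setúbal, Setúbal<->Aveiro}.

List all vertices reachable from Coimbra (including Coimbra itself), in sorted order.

Start at Coimbra.
Its neighbours: Aveiro, Faro.
Then their neighbours: Braga, Porto, Setúbal.
Then next layer: Évora.
Every vertex is now reached.

Aveiro, Braga, Coimbra, Évora, Faro, Porto, Setúbal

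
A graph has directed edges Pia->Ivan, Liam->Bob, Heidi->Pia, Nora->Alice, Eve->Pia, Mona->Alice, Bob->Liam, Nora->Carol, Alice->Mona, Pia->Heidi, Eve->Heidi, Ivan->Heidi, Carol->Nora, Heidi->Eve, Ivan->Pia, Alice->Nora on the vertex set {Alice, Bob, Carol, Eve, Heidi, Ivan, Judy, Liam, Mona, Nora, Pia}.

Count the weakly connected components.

4

From Alice: component {Alice, Carol, Mona, Nora}.
From Bob: component {Bob, Liam}.
From Eve: component {Eve, Heidi, Ivan, Pia}.
From Judy: component {Judy}.
That's 4 components.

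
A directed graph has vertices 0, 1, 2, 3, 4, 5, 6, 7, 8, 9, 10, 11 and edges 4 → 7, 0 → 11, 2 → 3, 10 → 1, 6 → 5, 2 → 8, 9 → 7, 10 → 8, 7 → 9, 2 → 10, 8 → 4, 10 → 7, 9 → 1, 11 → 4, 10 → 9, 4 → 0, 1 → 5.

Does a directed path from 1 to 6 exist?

Explore from 1.
Distance 1: reach 5.
The search from 1 is exhausted; no directed path reaches 6.

No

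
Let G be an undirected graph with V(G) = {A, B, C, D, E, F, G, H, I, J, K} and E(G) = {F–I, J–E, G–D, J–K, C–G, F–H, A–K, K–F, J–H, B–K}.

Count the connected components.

From A: component {A, B, E, F, H, I, J, K}.
From C: component {C, D, G}.
That's 2 components.

2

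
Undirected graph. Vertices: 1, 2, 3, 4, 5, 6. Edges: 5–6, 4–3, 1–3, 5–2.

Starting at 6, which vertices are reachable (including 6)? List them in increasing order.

2, 5, 6

Start at 6.
Its neighbours: 5.
Then their neighbours: 2.
Nothing further is reachable.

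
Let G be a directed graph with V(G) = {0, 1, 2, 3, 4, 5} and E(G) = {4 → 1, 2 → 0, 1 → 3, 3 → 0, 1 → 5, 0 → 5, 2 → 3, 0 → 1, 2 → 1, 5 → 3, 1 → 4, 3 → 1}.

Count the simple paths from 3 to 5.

3

3→0→1→5
3→0→5
3→1→5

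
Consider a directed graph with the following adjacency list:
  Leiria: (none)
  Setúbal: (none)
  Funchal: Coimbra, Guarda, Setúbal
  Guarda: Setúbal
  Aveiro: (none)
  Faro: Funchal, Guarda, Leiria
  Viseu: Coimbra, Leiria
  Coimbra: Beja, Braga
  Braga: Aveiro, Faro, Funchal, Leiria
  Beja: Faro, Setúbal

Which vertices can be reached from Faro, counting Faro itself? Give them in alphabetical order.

Aveiro, Beja, Braga, Coimbra, Faro, Funchal, Guarda, Leiria, Setúbal

Start at Faro.
Its neighbours: Funchal, Guarda, Leiria.
Then their neighbours: Coimbra, Setúbal.
Then next layer: Beja, Braga.
Then next layer: Aveiro.
Nothing further is reachable.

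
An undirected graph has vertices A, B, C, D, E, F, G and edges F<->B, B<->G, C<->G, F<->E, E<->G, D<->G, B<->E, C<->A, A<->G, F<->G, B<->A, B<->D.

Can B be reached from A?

Explore from A.
Distance 1: reach B, C, G.
Found B.

Yes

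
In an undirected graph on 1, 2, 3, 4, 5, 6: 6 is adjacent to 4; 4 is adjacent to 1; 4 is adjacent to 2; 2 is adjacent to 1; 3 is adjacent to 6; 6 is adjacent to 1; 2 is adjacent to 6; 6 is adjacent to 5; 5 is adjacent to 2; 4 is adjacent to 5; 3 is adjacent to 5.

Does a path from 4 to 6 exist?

Yes

Explore from 4.
Distance 1: reach 1, 2, 5, 6.
Found 6.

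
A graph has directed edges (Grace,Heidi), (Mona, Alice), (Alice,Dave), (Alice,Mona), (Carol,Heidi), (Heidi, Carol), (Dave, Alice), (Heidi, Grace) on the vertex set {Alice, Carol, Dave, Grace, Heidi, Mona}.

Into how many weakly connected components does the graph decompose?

From Alice: component {Alice, Dave, Mona}.
From Carol: component {Carol, Grace, Heidi}.
That's 2 components.

2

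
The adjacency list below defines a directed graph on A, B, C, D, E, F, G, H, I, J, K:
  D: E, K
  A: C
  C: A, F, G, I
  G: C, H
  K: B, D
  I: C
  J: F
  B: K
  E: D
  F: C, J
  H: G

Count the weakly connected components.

From A: component {A, C, F, G, H, I, J}.
From B: component {B, D, E, K}.
That's 2 components.

2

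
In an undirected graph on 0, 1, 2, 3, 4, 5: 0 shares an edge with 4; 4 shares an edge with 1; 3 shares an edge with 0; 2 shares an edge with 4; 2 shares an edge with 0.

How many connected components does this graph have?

2

From 0: component {0, 1, 2, 3, 4}.
From 5: component {5}.
That's 2 components.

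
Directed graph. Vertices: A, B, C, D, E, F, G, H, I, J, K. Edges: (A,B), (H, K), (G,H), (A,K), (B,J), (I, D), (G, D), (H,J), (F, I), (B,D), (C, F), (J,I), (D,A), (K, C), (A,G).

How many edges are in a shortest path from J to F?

Distance 0: J.
Distance 1: I.
Distance 2: D.
Distance 3: A.
Distance 4: B, G, K.
Distance 5: C, H.
Distance 6: F — contains F.

6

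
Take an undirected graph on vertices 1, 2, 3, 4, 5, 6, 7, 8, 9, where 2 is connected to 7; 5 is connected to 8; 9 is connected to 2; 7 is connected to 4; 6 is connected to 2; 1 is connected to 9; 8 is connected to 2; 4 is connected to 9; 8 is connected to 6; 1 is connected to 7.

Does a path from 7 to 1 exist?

Explore from 7.
Distance 1: reach 1, 2, 4.
Found 1.

Yes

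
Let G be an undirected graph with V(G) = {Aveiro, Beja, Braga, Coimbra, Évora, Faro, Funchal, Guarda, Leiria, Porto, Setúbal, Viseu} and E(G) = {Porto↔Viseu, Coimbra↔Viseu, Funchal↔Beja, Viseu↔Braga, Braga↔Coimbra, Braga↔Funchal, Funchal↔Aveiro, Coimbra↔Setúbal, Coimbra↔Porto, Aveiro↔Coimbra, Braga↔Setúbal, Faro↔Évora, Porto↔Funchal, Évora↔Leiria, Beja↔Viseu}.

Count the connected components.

3

From Aveiro: component {Aveiro, Beja, Braga, Coimbra, Funchal, Porto, Setúbal, Viseu}.
From Évora: component {Évora, Faro, Leiria}.
From Guarda: component {Guarda}.
That's 3 components.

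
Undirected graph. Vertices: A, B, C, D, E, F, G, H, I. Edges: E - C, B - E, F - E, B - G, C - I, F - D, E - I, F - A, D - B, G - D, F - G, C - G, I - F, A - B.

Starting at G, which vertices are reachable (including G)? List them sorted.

Start at G.
Its neighbours: B, C, D, F.
Then their neighbours: A, E, I.
Nothing further is reachable.

A, B, C, D, E, F, G, I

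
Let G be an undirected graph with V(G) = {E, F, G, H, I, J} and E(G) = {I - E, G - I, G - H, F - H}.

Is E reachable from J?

J has no edges, so nothing is reachable from it.

No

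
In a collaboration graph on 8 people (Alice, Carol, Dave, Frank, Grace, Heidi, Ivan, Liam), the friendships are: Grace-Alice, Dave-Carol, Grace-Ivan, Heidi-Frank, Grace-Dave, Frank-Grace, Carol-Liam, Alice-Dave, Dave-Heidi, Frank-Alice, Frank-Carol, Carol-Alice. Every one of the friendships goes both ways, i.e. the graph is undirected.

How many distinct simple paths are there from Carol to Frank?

11

Carol–Alice–Dave–Grace–Frank
Carol–Alice–Dave–Heidi–Frank
Carol–Alice–Frank
Carol–Alice–Grace–Dave–Heidi–Frank
Carol–Alice–Grace–Frank
Carol–Dave–Alice–Frank
Carol–Dave–Alice–Grace–Frank
Carol–Dave–Grace–Alice–Frank
Carol–Dave–Grace–Frank
Carol–Dave–Heidi–Frank
Carol–Frank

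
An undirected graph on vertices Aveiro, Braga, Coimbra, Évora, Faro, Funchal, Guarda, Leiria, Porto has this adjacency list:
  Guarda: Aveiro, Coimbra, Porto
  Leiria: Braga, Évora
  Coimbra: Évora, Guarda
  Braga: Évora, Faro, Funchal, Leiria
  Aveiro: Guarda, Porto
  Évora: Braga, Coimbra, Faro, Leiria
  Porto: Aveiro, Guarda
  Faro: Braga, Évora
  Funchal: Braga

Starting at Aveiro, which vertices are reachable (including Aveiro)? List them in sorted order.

Aveiro, Braga, Coimbra, Évora, Faro, Funchal, Guarda, Leiria, Porto

Start at Aveiro.
Its neighbours: Guarda, Porto.
Then their neighbours: Coimbra.
Then next layer: Évora.
Then next layer: Braga, Faro, Leiria.
Then next layer: Funchal.
Every vertex is now reached.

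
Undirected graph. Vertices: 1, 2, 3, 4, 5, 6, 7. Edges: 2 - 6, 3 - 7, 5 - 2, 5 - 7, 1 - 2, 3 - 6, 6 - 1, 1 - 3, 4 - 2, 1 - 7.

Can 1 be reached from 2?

Yes

Explore from 2.
Distance 1: reach 1, 4, 5, 6.
Found 1.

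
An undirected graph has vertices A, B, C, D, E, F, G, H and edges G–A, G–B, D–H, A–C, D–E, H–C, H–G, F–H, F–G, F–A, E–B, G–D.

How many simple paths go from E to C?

19

E–B–G–A–C
E–B–G–A–F–H–C
E–B–G–D–H–C
E–B–G–D–H–F–A–C
E–B–G–F–A–C
E–B–G–F–H–C
E–B–G–H–C
E–B–G–H–F–A–C
... and 11 more.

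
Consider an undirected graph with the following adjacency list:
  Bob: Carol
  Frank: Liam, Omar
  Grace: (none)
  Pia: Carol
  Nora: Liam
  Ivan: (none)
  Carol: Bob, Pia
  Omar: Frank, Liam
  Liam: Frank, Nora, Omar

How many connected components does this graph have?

From Bob: component {Bob, Carol, Pia}.
From Frank: component {Frank, Liam, Nora, Omar}.
From Grace: component {Grace}.
From Ivan: component {Ivan}.
That's 4 components.

4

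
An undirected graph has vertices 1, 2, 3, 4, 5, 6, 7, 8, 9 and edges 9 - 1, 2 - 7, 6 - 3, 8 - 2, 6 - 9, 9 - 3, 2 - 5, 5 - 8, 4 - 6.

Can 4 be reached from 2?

Explore from 2.
Distance 1: reach 5, 7, 8.
The search is exhausted without reaching 4; it lies in a different component.

No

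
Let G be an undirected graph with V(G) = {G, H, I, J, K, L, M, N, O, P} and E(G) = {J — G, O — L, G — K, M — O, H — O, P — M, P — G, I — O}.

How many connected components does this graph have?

2

From G: component {G, H, I, J, K, L, M, O, P}.
From N: component {N}.
That's 2 components.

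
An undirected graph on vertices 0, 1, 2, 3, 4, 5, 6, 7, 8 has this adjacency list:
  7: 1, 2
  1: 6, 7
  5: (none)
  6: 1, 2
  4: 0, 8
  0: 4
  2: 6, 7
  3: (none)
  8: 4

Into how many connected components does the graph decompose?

From 0: component {0, 4, 8}.
From 1: component {1, 2, 6, 7}.
From 3: component {3}.
From 5: component {5}.
That's 4 components.

4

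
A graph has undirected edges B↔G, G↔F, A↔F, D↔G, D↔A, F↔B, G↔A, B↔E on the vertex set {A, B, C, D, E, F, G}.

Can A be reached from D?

Yes

Explore from D.
Distance 1: reach A, G.
Found A.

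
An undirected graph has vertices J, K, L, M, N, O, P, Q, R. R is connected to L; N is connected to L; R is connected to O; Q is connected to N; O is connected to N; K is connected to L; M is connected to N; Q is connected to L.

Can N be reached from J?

No

J has no edges, so nothing is reachable from it.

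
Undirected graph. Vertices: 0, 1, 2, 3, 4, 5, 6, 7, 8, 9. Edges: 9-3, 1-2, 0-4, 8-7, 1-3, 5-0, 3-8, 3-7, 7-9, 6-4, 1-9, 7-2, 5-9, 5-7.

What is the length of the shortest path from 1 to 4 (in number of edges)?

Distance 0: 1.
Distance 1: 2, 3, 9.
Distance 2: 5, 7, 8.
Distance 3: 0.
Distance 4: 4 — contains 4.

4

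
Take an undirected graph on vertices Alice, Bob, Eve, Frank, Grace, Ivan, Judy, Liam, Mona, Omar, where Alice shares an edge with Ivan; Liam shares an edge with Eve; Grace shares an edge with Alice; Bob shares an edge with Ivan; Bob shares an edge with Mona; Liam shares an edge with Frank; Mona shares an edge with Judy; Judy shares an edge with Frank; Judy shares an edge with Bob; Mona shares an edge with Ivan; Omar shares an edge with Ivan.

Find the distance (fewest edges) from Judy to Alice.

3

Distance 0: Judy.
Distance 1: Bob, Frank, Mona.
Distance 2: Ivan, Liam.
Distance 3: Alice, Eve, Omar — contains Alice.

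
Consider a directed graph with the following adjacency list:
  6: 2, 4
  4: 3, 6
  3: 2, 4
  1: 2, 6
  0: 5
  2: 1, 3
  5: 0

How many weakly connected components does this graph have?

From 0: component {0, 5}.
From 1: component {1, 2, 3, 4, 6}.
That's 2 components.

2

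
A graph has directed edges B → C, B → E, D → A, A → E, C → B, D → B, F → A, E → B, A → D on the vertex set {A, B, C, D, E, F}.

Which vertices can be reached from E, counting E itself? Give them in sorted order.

B, C, E

Start at E.
Its neighbours: B.
Then their neighbours: C.
Nothing further is reachable.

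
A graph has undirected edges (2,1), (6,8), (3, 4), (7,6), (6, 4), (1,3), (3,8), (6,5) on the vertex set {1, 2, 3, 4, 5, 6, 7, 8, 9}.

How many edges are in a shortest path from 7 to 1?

4

Distance 0: 7.
Distance 1: 6.
Distance 2: 4, 5, 8.
Distance 3: 3.
Distance 4: 1 — contains 1.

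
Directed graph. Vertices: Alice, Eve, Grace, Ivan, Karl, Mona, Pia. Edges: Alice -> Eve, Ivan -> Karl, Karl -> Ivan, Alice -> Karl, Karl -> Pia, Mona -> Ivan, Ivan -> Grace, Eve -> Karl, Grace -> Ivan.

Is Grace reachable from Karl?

Explore from Karl.
Distance 1: reach Ivan, Pia.
Distance 2: reach Grace.
Found Grace.

Yes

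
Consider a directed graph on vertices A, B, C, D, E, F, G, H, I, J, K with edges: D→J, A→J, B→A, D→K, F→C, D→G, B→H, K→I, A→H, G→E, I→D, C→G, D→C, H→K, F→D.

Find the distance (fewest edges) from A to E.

6

Distance 0: A.
Distance 1: H, J.
Distance 2: K.
Distance 3: I.
Distance 4: D.
Distance 5: C, G.
Distance 6: E — contains E.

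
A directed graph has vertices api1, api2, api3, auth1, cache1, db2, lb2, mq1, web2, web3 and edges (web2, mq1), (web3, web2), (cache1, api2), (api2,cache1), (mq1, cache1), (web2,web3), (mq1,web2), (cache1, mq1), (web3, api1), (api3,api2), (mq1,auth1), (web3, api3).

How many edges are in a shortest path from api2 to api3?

5

Distance 0: api2.
Distance 1: cache1.
Distance 2: mq1.
Distance 3: auth1, web2.
Distance 4: web3.
Distance 5: api1, api3 — contains api3.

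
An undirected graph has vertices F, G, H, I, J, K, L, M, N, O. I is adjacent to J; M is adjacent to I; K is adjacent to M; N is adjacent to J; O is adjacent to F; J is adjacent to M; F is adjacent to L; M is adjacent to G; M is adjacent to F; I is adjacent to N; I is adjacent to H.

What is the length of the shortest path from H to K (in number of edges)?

Distance 0: H.
Distance 1: I.
Distance 2: J, M, N.
Distance 3: F, G, K — contains K.

3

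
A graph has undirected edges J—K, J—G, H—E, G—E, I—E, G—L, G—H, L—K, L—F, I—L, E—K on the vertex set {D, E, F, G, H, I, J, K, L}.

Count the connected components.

2

From D: component {D}.
From E: component {E, F, G, H, I, J, K, L}.
That's 2 components.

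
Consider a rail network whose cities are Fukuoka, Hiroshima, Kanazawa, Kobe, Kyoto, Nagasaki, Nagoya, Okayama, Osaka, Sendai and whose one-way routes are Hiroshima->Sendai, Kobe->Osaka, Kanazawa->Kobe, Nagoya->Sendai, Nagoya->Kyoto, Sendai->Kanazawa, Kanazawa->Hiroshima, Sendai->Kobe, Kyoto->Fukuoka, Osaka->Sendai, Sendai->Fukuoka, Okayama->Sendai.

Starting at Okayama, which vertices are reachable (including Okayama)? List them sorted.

Start at Okayama.
Its neighbours: Sendai.
Then their neighbours: Fukuoka, Kanazawa, Kobe.
Then next layer: Hiroshima, Osaka.
Nothing further is reachable.

Fukuoka, Hiroshima, Kanazawa, Kobe, Okayama, Osaka, Sendai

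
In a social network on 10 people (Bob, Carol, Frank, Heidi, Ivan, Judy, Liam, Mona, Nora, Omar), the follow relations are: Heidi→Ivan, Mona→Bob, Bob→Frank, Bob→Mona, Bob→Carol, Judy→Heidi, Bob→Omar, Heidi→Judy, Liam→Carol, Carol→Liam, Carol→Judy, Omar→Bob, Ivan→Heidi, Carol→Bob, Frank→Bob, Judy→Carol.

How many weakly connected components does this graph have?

2

From Bob: component {Bob, Carol, Frank, Heidi, Ivan, Judy, Liam, Mona, Omar}.
From Nora: component {Nora}.
That's 2 components.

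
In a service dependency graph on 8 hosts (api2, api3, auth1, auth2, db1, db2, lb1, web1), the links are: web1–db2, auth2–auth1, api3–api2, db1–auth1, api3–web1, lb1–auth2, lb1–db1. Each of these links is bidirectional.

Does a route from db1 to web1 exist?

No

Explore from db1.
Distance 1: reach auth1, lb1.
Distance 2: reach auth2.
The search is exhausted without reaching web1; it lies in a different component.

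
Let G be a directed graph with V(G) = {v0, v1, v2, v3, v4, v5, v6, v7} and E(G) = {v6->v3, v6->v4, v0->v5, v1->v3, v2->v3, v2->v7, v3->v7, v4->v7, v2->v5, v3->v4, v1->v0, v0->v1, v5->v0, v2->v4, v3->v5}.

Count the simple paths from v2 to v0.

2

v2→v3→v5→v0
v2→v5→v0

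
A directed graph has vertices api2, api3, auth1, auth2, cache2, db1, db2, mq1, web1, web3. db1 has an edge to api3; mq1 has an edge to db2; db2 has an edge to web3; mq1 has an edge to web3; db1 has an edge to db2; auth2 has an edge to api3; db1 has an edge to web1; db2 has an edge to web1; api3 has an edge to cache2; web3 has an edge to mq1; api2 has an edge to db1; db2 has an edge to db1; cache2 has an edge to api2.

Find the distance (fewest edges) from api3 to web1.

Distance 0: api3.
Distance 1: cache2.
Distance 2: api2.
Distance 3: db1.
Distance 4: db2, web1 — contains web1.

4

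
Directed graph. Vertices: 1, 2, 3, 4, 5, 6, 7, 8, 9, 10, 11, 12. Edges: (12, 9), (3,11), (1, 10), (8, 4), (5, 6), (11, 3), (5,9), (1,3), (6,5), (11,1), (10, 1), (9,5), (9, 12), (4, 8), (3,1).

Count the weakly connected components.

5

From 1: component {1, 3, 10, 11}.
From 2: component {2}.
From 4: component {4, 8}.
From 5: component {5, 6, 9, 12}.
From 7: component {7}.
That's 5 components.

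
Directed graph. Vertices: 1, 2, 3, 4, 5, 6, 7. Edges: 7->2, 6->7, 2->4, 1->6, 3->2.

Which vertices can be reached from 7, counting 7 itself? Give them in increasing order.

Start at 7.
Its neighbours: 2.
Then their neighbours: 4.
Nothing further is reachable.

2, 4, 7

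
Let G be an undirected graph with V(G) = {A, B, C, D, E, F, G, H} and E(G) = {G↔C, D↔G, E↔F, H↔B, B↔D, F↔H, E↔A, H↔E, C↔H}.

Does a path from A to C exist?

Yes

Explore from A.
Distance 1: reach E.
Distance 2: reach F, H.
Distance 3: reach B, C.
Found C.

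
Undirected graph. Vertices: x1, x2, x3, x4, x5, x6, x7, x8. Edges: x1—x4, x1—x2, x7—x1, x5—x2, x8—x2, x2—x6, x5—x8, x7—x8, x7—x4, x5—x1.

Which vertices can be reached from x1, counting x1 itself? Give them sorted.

Start at x1.
Its neighbours: x2, x4, x5, x7.
Then their neighbours: x6, x8.
Nothing further is reachable.

x1, x2, x4, x5, x6, x7, x8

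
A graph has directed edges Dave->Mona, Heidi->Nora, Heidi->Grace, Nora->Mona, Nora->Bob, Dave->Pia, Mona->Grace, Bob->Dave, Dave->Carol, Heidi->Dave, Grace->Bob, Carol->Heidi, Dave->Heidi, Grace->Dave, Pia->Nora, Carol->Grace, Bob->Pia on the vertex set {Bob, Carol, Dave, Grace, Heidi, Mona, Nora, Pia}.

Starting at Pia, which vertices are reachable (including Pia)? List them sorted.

Bob, Carol, Dave, Grace, Heidi, Mona, Nora, Pia

Start at Pia.
Its neighbours: Nora.
Then their neighbours: Bob, Mona.
Then next layer: Dave, Grace.
Then next layer: Carol, Heidi.
Every vertex is now reached.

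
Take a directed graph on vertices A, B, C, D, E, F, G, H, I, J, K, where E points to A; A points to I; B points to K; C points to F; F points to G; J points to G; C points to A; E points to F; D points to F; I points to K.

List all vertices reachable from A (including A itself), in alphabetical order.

A, I, K

Start at A.
Its neighbours: I.
Then their neighbours: K.
Nothing further is reachable.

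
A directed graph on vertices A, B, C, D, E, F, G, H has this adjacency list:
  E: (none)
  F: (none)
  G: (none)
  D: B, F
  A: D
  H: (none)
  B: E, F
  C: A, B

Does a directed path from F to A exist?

F has no outgoing edges, so nothing is reachable from it.

No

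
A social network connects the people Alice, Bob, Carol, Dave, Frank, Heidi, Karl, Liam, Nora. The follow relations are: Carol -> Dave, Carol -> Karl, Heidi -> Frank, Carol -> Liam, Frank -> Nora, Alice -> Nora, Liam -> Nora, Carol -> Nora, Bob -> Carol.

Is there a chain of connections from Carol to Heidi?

No

Explore from Carol.
Distance 1: reach Dave, Karl, Liam, Nora.
The search from Carol is exhausted; no directed path reaches Heidi.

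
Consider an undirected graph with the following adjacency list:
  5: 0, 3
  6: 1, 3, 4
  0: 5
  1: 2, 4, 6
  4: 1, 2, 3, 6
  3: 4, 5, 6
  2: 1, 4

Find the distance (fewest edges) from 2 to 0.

4

Distance 0: 2.
Distance 1: 1, 4.
Distance 2: 3, 6.
Distance 3: 5.
Distance 4: 0 — contains 0.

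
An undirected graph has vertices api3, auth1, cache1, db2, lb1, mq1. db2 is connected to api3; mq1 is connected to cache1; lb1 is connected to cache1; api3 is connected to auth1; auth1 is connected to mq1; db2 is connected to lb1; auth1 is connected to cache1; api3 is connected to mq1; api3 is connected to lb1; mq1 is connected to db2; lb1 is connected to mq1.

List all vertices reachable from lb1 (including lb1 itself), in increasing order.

api3, auth1, cache1, db2, lb1, mq1

Start at lb1.
Its neighbours: api3, cache1, db2, mq1.
Then their neighbours: auth1.
Every vertex is now reached.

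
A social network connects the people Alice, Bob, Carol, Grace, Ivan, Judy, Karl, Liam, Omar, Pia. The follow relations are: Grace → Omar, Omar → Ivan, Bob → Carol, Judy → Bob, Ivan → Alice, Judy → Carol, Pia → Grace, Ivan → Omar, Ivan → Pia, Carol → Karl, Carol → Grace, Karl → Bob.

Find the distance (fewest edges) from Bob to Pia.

Distance 0: Bob.
Distance 1: Carol.
Distance 2: Grace, Karl.
Distance 3: Omar.
Distance 4: Ivan.
Distance 5: Alice, Pia — contains Pia.

5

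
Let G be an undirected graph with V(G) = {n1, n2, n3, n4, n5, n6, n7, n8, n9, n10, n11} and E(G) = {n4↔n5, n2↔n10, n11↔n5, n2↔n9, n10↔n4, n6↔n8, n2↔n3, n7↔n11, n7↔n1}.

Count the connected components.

2

From n1: component {n1, n2, n3, n4, n5, n7, n9, n10, n11}.
From n6: component {n6, n8}.
That's 2 components.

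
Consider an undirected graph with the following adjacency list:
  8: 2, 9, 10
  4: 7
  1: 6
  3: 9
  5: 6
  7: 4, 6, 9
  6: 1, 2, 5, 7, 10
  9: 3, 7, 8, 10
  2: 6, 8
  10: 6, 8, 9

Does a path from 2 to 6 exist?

Explore from 2.
Distance 1: reach 6, 8.
Found 6.

Yes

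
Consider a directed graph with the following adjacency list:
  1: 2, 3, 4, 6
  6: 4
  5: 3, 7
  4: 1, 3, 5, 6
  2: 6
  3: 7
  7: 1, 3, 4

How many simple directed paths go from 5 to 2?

4

5→3→7→1→2
5→3→7→4→1→2
5→7→1→2
5→7→4→1→2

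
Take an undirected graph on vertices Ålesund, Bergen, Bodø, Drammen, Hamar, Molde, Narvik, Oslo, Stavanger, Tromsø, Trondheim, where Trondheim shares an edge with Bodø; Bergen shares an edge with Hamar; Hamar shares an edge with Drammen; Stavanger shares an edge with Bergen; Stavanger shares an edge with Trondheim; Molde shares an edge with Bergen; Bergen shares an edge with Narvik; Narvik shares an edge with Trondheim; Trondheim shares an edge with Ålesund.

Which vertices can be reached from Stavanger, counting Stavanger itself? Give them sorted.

Ålesund, Bergen, Bodø, Drammen, Hamar, Molde, Narvik, Stavanger, Trondheim

Start at Stavanger.
Its neighbours: Bergen, Trondheim.
Then their neighbours: Ålesund, Bodø, Hamar, Molde, Narvik.
Then next layer: Drammen.
Nothing further is reachable.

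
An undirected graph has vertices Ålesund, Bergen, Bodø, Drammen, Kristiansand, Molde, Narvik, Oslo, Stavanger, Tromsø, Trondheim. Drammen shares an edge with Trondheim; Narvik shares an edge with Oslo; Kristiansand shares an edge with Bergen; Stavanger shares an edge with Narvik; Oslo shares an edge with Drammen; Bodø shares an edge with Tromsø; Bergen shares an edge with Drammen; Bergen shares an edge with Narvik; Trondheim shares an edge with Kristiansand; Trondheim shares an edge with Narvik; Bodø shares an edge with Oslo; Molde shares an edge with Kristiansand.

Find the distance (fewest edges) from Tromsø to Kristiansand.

Distance 0: Tromsø.
Distance 1: Bodø.
Distance 2: Oslo.
Distance 3: Drammen, Narvik.
Distance 4: Bergen, Stavanger, Trondheim.
Distance 5: Kristiansand — contains Kristiansand.

5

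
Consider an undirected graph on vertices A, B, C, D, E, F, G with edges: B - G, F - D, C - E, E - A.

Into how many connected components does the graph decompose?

3

From A: component {A, C, E}.
From B: component {B, G}.
From D: component {D, F}.
That's 3 components.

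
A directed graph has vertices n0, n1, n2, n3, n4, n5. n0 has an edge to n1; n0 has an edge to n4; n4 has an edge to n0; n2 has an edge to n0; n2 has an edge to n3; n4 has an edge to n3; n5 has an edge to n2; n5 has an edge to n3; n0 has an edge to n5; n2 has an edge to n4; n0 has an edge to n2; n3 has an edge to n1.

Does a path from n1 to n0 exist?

n1 has no outgoing edges, so nothing is reachable from it.

No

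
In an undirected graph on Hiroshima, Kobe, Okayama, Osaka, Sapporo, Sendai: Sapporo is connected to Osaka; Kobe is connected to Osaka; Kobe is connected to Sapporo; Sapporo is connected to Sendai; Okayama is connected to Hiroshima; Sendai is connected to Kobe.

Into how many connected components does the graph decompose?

From Hiroshima: component {Hiroshima, Okayama}.
From Kobe: component {Kobe, Osaka, Sapporo, Sendai}.
That's 2 components.

2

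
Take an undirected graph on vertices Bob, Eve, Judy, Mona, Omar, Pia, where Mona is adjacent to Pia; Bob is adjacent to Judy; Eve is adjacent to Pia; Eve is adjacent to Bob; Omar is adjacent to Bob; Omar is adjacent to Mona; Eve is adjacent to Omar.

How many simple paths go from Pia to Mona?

3

Pia–Eve–Bob–Omar–Mona
Pia–Eve–Omar–Mona
Pia–Mona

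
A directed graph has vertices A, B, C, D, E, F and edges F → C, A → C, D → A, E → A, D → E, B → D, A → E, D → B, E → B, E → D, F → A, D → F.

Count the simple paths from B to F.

B→D→F

1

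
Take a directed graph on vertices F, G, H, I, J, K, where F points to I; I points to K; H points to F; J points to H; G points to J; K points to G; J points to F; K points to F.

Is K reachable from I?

Yes

Explore from I.
Distance 1: reach K.
Found K.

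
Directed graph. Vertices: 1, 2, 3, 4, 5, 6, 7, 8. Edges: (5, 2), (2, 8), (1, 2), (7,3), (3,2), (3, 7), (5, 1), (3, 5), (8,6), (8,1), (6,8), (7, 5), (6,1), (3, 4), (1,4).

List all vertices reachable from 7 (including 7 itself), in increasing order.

1, 2, 3, 4, 5, 6, 7, 8

Start at 7.
Its neighbours: 3, 5.
Then their neighbours: 1, 2, 4.
Then next layer: 8.
Then next layer: 6.
Every vertex is now reached.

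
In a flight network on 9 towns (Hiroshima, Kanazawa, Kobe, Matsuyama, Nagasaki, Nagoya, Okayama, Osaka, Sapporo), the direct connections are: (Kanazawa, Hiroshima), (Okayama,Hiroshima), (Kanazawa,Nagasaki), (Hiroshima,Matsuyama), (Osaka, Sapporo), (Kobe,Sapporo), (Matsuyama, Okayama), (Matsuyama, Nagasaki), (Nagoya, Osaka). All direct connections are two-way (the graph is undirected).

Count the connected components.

2

From Hiroshima: component {Hiroshima, Kanazawa, Matsuyama, Nagasaki, Okayama}.
From Kobe: component {Kobe, Nagoya, Osaka, Sapporo}.
That's 2 components.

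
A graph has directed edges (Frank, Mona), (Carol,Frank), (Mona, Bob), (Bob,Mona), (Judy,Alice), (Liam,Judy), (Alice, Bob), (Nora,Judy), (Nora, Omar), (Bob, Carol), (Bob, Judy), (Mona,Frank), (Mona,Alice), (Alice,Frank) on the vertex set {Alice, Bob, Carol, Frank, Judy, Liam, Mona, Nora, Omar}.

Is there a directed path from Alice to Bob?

Yes

Explore from Alice.
Distance 1: reach Bob, Frank.
Found Bob.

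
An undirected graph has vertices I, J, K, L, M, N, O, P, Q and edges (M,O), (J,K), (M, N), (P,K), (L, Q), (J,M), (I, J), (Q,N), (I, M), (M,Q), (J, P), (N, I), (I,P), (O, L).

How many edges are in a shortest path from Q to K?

Distance 0: Q.
Distance 1: L, M, N.
Distance 2: I, J, O.
Distance 3: K, P — contains K.

3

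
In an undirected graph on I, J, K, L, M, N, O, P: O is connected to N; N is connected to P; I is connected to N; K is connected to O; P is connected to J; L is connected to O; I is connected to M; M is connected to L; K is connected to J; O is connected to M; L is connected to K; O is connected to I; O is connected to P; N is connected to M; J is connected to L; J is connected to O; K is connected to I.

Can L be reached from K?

Yes

Explore from K.
Distance 1: reach I, J, L, O.
Found L.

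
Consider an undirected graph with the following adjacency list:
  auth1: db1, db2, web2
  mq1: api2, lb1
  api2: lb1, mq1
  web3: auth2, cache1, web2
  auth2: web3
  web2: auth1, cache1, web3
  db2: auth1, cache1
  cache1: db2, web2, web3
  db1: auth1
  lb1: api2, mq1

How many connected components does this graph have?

2

From api2: component {api2, lb1, mq1}.
From auth1: component {auth1, auth2, cache1, db1, db2, web2, web3}.
That's 2 components.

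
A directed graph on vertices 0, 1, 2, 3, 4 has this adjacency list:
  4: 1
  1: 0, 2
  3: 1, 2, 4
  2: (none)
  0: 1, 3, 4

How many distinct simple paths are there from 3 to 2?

3→1→2
3→2
3→4→1→2

3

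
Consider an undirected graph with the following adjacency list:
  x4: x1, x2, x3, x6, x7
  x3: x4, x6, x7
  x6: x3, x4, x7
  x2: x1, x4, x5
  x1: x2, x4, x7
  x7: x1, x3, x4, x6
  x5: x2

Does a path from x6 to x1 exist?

Explore from x6.
Distance 1: reach x3, x4, x7.
Distance 2: reach x1, x2.
Found x1.

Yes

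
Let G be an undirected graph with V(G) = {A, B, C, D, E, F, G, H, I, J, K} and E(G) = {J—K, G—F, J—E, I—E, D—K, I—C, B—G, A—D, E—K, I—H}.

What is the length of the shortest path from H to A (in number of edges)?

Distance 0: H.
Distance 1: I.
Distance 2: C, E.
Distance 3: J, K.
Distance 4: D.
Distance 5: A — contains A.

5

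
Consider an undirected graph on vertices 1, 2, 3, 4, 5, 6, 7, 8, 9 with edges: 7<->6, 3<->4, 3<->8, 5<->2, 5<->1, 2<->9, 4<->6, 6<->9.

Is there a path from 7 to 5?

Yes

Explore from 7.
Distance 1: reach 6.
Distance 2: reach 4, 9.
Distance 3: reach 2, 3.
Distance 4: reach 5, 8.
Found 5.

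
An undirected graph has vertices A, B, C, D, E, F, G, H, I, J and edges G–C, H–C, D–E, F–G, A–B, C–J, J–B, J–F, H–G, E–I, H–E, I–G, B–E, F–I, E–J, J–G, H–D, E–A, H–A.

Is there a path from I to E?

Yes

Explore from I.
Distance 1: reach E, F, G.
Found E.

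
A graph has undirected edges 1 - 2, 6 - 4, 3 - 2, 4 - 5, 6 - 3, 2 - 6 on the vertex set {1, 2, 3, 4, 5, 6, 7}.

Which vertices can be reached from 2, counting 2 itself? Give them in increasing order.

1, 2, 3, 4, 5, 6

Start at 2.
Its neighbours: 1, 3, 6.
Then their neighbours: 4.
Then next layer: 5.
Nothing further is reachable.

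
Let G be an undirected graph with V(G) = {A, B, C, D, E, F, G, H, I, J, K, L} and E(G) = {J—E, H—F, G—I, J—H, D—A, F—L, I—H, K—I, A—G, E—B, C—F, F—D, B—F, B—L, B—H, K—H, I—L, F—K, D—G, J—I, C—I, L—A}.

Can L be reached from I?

Yes

Explore from I.
Distance 1: reach C, G, H, J, K, L.
Found L.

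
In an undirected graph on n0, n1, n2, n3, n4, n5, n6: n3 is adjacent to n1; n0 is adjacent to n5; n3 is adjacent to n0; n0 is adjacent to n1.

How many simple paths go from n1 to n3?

n1–n0–n3
n1–n3

2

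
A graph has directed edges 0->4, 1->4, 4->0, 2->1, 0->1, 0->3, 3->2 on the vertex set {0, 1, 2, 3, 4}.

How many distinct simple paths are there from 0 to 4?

0→1→4
0→3→2→1→4
0→4

3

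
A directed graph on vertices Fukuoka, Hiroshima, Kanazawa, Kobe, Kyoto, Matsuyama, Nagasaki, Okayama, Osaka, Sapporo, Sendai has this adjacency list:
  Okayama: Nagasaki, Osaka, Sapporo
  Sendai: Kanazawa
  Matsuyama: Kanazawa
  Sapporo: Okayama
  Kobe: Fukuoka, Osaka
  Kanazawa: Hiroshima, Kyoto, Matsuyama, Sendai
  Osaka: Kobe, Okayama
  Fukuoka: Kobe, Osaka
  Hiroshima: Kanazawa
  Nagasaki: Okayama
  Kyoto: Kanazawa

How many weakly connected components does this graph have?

From Fukuoka: component {Fukuoka, Kobe, Nagasaki, Okayama, Osaka, Sapporo}.
From Hiroshima: component {Hiroshima, Kanazawa, Kyoto, Matsuyama, Sendai}.
That's 2 components.

2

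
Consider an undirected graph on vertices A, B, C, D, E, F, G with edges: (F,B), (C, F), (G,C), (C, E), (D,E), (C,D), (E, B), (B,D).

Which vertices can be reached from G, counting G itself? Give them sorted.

Start at G.
Its neighbours: C.
Then their neighbours: D, E, F.
Then next layer: B.
Nothing further is reachable.

B, C, D, E, F, G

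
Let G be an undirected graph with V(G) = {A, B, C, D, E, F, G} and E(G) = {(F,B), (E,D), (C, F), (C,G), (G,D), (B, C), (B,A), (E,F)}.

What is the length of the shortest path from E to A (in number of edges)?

3

Distance 0: E.
Distance 1: D, F.
Distance 2: B, C, G.
Distance 3: A — contains A.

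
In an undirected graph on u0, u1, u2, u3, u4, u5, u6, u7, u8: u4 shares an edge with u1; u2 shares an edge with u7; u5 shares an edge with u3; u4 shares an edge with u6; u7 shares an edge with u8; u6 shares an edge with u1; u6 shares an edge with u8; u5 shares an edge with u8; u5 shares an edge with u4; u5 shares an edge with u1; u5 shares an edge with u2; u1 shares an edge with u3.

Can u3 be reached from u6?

Explore from u6.
Distance 1: reach u1, u4, u8.
Distance 2: reach u3, u5, u7.
Found u3.

Yes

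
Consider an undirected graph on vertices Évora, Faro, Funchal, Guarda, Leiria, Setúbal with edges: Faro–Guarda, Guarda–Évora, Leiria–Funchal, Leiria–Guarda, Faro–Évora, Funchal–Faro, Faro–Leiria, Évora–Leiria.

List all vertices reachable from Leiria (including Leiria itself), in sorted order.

Évora, Faro, Funchal, Guarda, Leiria

Start at Leiria.
Its neighbours: Évora, Faro, Funchal, Guarda.
Nothing further is reachable.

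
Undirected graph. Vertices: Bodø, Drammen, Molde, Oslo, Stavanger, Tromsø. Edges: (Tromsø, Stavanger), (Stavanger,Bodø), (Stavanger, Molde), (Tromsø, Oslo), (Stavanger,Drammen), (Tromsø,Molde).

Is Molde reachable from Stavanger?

Explore from Stavanger.
Distance 1: reach Bodø, Drammen, Molde, Tromsø.
Found Molde.

Yes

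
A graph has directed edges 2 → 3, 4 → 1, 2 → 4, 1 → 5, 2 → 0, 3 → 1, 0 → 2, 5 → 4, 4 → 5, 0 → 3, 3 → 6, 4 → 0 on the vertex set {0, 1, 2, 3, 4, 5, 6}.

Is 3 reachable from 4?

Yes

Explore from 4.
Distance 1: reach 0, 1, 5.
Distance 2: reach 2, 3.
Found 3.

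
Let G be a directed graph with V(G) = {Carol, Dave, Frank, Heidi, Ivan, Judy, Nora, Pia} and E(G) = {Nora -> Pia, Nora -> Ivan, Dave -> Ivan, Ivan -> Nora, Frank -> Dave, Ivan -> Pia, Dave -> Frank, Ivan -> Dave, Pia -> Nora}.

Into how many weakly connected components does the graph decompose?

4

From Carol: component {Carol}.
From Dave: component {Dave, Frank, Ivan, Nora, Pia}.
From Heidi: component {Heidi}.
From Judy: component {Judy}.
That's 4 components.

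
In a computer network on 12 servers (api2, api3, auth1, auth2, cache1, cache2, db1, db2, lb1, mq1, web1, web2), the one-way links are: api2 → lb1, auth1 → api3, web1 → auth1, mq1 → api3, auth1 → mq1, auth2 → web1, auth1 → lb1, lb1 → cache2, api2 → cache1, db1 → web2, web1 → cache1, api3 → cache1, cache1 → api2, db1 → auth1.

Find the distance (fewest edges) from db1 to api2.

4

Distance 0: db1.
Distance 1: auth1, web2.
Distance 2: api3, lb1, mq1.
Distance 3: cache1, cache2.
Distance 4: api2 — contains api2.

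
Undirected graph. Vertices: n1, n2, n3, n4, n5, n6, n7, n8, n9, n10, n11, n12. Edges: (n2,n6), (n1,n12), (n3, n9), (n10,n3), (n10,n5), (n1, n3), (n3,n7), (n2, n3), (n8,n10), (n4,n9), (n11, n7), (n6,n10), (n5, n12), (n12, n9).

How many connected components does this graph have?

From n1: component {n1, n2, n3, n4, n5, n6, n7, n8, n9, n10, n11, n12}.
That's 1 component.

1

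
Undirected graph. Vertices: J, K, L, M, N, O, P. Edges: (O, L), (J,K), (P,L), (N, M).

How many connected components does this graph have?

3

From J: component {J, K}.
From L: component {L, O, P}.
From M: component {M, N}.
That's 3 components.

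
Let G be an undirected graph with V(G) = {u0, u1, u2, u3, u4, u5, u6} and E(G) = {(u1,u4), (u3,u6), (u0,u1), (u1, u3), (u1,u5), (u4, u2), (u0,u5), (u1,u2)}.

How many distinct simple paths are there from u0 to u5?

u0–u1–u5
u0–u5

2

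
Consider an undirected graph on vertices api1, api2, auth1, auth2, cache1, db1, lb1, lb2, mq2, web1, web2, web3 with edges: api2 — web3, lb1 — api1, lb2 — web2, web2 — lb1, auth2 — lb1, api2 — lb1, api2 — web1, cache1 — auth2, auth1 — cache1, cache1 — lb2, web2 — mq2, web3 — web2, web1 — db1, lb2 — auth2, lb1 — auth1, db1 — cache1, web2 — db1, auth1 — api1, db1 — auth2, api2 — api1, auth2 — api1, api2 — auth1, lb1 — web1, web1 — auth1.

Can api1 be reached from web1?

Yes

Explore from web1.
Distance 1: reach api2, auth1, db1, lb1.
Distance 2: reach api1, auth2, cache1, web2, web3.
Found api1.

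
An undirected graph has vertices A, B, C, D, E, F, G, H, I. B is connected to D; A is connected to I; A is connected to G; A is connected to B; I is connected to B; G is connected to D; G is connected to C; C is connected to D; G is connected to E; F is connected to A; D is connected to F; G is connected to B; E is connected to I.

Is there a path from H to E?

No

H has no edges, so nothing is reachable from it.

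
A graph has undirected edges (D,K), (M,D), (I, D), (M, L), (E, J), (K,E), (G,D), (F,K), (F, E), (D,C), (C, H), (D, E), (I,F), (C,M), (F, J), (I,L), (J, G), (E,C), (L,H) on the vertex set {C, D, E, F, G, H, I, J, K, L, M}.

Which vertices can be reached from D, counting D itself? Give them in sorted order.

C, D, E, F, G, H, I, J, K, L, M

Start at D.
Its neighbours: C, E, G, I, K, M.
Then their neighbours: F, H, J, L.
Every vertex is now reached.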